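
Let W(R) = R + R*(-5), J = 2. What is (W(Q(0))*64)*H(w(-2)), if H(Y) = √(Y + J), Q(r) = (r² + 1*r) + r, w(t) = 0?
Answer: 0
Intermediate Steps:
Q(r) = r² + 2*r (Q(r) = (r² + r) + r = (r + r²) + r = r² + 2*r)
W(R) = -4*R (W(R) = R - 5*R = -4*R)
H(Y) = √(2 + Y) (H(Y) = √(Y + 2) = √(2 + Y))
(W(Q(0))*64)*H(w(-2)) = (-0*(2 + 0)*64)*√(2 + 0) = (-0*2*64)*√2 = (-4*0*64)*√2 = (0*64)*√2 = 0*√2 = 0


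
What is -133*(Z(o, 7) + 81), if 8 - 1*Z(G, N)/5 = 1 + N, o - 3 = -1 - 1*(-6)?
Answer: -10773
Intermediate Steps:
o = 8 (o = 3 + (-1 - 1*(-6)) = 3 + (-1 + 6) = 3 + 5 = 8)
Z(G, N) = 35 - 5*N (Z(G, N) = 40 - 5*(1 + N) = 40 + (-5 - 5*N) = 35 - 5*N)
-133*(Z(o, 7) + 81) = -133*((35 - 5*7) + 81) = -133*((35 - 35) + 81) = -133*(0 + 81) = -133*81 = -10773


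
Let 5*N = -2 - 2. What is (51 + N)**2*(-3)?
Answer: -189003/25 ≈ -7560.1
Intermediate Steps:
N = -4/5 (N = (-2 - 2)/5 = (1/5)*(-4) = -4/5 ≈ -0.80000)
(51 + N)**2*(-3) = (51 - 4/5)**2*(-3) = (251/5)**2*(-3) = (63001/25)*(-3) = -189003/25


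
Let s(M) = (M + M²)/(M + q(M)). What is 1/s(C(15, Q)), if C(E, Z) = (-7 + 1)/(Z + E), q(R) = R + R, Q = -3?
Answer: 6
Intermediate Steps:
q(R) = 2*R
C(E, Z) = -6/(E + Z)
s(M) = (M + M²)/(3*M) (s(M) = (M + M²)/(M + 2*M) = (M + M²)/((3*M)) = (M + M²)*(1/(3*M)) = (M + M²)/(3*M))
1/s(C(15, Q)) = 1/(⅓ + (-6/(15 - 3))/3) = 1/(⅓ + (-6/12)/3) = 1/(⅓ + (-6*1/12)/3) = 1/(⅓ + (⅓)*(-½)) = 1/(⅓ - ⅙) = 1/(⅙) = 6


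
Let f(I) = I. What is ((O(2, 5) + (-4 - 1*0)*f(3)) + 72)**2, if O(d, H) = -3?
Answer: 3249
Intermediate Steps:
((O(2, 5) + (-4 - 1*0)*f(3)) + 72)**2 = ((-3 + (-4 - 1*0)*3) + 72)**2 = ((-3 + (-4 + 0)*3) + 72)**2 = ((-3 - 4*3) + 72)**2 = ((-3 - 12) + 72)**2 = (-15 + 72)**2 = 57**2 = 3249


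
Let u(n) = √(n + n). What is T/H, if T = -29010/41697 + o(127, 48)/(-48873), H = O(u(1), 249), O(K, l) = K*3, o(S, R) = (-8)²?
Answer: -78915241*√2/679285827 ≈ -0.16429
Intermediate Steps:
u(n) = √2*√n (u(n) = √(2*n) = √2*√n)
o(S, R) = 64
O(K, l) = 3*K
H = 3*√2 (H = 3*(√2*√1) = 3*(√2*1) = 3*√2 ≈ 4.2426)
T = -157830482/226428609 (T = -29010/41697 + 64/(-48873) = -29010*1/41697 + 64*(-1/48873) = -9670/13899 - 64/48873 = -157830482/226428609 ≈ -0.69704)
T/H = -157830482*√2/6/226428609 = -78915241*√2/679285827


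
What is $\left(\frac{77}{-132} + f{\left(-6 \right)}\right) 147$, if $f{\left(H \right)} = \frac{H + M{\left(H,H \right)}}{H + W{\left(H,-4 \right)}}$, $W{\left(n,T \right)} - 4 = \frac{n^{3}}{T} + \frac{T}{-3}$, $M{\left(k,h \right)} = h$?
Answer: $- \frac{4753}{40} \approx -118.82$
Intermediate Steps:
$W{\left(n,T \right)} = 4 - \frac{T}{3} + \frac{n^{3}}{T}$ ($W{\left(n,T \right)} = 4 + \left(\frac{n^{3}}{T} + \frac{T}{-3}\right) = 4 + \left(\frac{n^{3}}{T} + T \left(- \frac{1}{3}\right)\right) = 4 - \left(\frac{T}{3} - \frac{n^{3}}{T}\right) = 4 - \frac{T}{3} + \frac{n^{3}}{T}$)
$f{\left(H \right)} = \frac{2 H}{\frac{16}{3} + H - \frac{H^{3}}{4}}$ ($f{\left(H \right)} = \frac{H + H}{H + \left(4 - - \frac{4}{3} + \frac{H^{3}}{-4}\right)} = \frac{2 H}{H + \left(4 + \frac{4}{3} - \frac{H^{3}}{4}\right)} = \frac{2 H}{H - \left(- \frac{16}{3} + \frac{H^{3}}{4}\right)} = \frac{2 H}{\frac{16}{3} + H - \frac{H^{3}}{4}}$)
$\left(\frac{77}{-132} + f{\left(-6 \right)}\right) 147 = \left(\frac{77}{-132} + 24 \left(-6\right) \frac{1}{64 - 3 \left(-6\right)^{3} + 12 \left(-6\right)}\right) 147 = \left(77 \left(- \frac{1}{132}\right) + 24 \left(-6\right) \frac{1}{64 - -648 - 72}\right) 147 = \left(- \frac{7}{12} + 24 \left(-6\right) \frac{1}{64 + 648 - 72}\right) 147 = \left(- \frac{7}{12} + 24 \left(-6\right) \frac{1}{640}\right) 147 = \left(- \frac{7}{12} - \frac{9}{40}\right) 147 = \left(- \frac{97}{120}\right) 147 = - \frac{4753}{40}$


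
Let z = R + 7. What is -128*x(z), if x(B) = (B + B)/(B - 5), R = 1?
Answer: -2048/3 ≈ -682.67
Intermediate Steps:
z = 8 (z = 1 + 7 = 8)
x(B) = 2*B/(-5 + B) (x(B) = (2*B)/(-5 + B) = 2*B/(-5 + B))
-128*x(z) = -256*8/(-5 + 8) = -256*8/3 = -128*16/3 = -2048/3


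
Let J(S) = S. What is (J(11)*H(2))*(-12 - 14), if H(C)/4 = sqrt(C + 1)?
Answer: -1144*sqrt(3) ≈ -1981.5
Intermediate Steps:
H(C) = 4*sqrt(1 + C) (H(C) = 4*sqrt(C + 1) = 4*sqrt(1 + C))
(J(11)*H(2))*(-12 - 14) = (11*(4*sqrt(1 + 2)))*(-12 - 14) = (11*(4*sqrt(3)))*(-26) = (44*sqrt(3))*(-26) = -1144*sqrt(3)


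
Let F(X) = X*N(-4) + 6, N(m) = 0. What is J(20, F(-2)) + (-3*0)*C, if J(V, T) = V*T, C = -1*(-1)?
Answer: 120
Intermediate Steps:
C = 1
F(X) = 6 (F(X) = X*0 + 6 = 0 + 6 = 6)
J(V, T) = T*V
J(20, F(-2)) + (-3*0)*C = 6*20 - 3*0*1 = 120 + 0*1 = 120 + 0 = 120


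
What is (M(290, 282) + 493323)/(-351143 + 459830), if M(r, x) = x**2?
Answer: 190949/36229 ≈ 5.2706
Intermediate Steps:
(M(290, 282) + 493323)/(-351143 + 459830) = (282**2 + 493323)/(-351143 + 459830) = (79524 + 493323)/108687 = 572847*(1/108687) = 190949/36229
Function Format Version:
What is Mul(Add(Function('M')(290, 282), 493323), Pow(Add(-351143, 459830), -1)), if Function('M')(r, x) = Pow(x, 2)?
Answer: Rational(190949, 36229) ≈ 5.2706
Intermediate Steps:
Mul(Add(Function('M')(290, 282), 493323), Pow(Add(-351143, 459830), -1)) = Mul(Add(Pow(282, 2), 493323), Pow(Add(-351143, 459830), -1)) = Mul(Add(79524, 493323), Pow(108687, -1)) = Mul(572847, Rational(1, 108687)) = Rational(190949, 36229)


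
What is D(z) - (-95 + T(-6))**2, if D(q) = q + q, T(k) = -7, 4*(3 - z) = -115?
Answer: -20681/2 ≈ -10341.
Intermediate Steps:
z = 127/4 (z = 3 - 1/4*(-115) = 3 + 115/4 = 127/4 ≈ 31.750)
D(q) = 2*q
D(z) - (-95 + T(-6))**2 = 2*(127/4) - (-95 - 7)**2 = 127/2 - 1*(-102)**2 = 127/2 - 1*10404 = 127/2 - 10404 = -20681/2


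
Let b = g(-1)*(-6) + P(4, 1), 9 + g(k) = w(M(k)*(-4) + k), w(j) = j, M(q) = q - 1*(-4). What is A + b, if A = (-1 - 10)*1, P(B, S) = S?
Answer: 122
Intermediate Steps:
M(q) = 4 + q (M(q) = q + 4 = 4 + q)
A = -11 (A = -11*1 = -11)
g(k) = -25 - 3*k (g(k) = -9 + ((4 + k)*(-4) + k) = -9 + ((-16 - 4*k) + k) = -9 + (-16 - 3*k) = -25 - 3*k)
b = 133 (b = (-25 - 3*(-1))*(-6) + 1 = (-25 + 3)*(-6) + 1 = -22*(-6) + 1 = 132 + 1 = 133)
A + b = -11 + 133 = 122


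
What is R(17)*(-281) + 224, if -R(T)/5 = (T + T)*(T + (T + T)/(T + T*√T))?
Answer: 3225371/4 + 23885*√17/4 ≈ 8.3096e+5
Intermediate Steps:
R(T) = -10*T*(T + 2*T/(T + T^(3/2))) (R(T) = -5*(T + T)*(T + (T + T)/(T + T*√T)) = -5*2*T*(T + (2*T)/(T + T^(3/2))) = -5*2*T*(T + 2*T/(T + T^(3/2))) = -10*T*(T + 2*T/(T + T^(3/2))))
R(17)*(-281) + 224 = (10*(-1*17³ - 17^(7/2) - 2*17²)/(17 + 17^(3/2)))*(-281) + 224 = (10*(-1*4913 - 4913*√17 - 2*289)/(17 + 17*√17))*(-281) + 224 = (10*(-4913 - 4913*√17 - 578)/(17 + 17*√17))*(-281) + 224 = (10*(-5491 - 4913*√17)/(17 + 17*√17))*(-281) + 224 = -2810*(-5491 - 4913*√17)/(17 + 17*√17) + 224 = 224 - 2810*(-5491 - 4913*√17)/(17 + 17*√17)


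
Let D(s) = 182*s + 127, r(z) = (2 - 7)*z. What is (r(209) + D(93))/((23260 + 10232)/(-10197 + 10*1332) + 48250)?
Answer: 8332164/25119707 ≈ 0.33170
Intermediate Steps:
r(z) = -5*z
D(s) = 127 + 182*s
(r(209) + D(93))/((23260 + 10232)/(-10197 + 10*1332) + 48250) = (-5*209 + (127 + 182*93))/((23260 + 10232)/(-10197 + 10*1332) + 48250) = (-1045 + (127 + 16926))/(33492/(-10197 + 13320) + 48250) = (-1045 + 17053)/(33492/3123 + 48250) = 16008/(33492*(1/3123) + 48250) = 16008/(11164/1041 + 48250) = 16008/(50239414/1041) = 16008*(1041/50239414) = 8332164/25119707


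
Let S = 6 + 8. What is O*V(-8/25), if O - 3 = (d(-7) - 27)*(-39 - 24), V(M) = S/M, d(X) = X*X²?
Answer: -4079775/4 ≈ -1.0199e+6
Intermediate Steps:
d(X) = X³
S = 14
V(M) = 14/M
O = 23313 (O = 3 + ((-7)³ - 27)*(-39 - 24) = 3 + (-343 - 27)*(-63) = 3 - 370*(-63) = 3 + 23310 = 23313)
O*V(-8/25) = 23313*(14/((-8/25))) = 23313*(14/((-8*1/25))) = 23313*(14/(-8/25)) = 23313*(14*(-25/8)) = 23313*(-175/4) = -4079775/4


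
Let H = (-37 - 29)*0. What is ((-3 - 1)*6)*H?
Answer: 0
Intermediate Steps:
H = 0 (H = -66*0 = 0)
((-3 - 1)*6)*H = ((-3 - 1)*6)*0 = -4*6*0 = -24*0 = 0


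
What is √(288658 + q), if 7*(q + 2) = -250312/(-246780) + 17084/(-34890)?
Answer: 2*√2022710122129783296210/167419665 ≈ 537.27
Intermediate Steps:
q = -966873022/502258995 (q = -2 + (-250312/(-246780) + 17084/(-34890))/7 = -2 + (-250312*(-1/246780) + 17084*(-1/34890))/7 = -2 + (62578/61695 - 8542/17445)/7 = -2 + (⅐)*(37644968/71751285) = -2 + 37644968/502258995 = -966873022/502258995 ≈ -1.9250)
√(288658 + q) = √(288658 - 966873022/502258995) = √(144980110105688/502258995) = 2*√2022710122129783296210/167419665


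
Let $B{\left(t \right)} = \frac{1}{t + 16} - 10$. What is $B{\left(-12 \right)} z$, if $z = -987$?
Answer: $\frac{38493}{4} \approx 9623.3$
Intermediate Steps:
$B{\left(t \right)} = -10 + \frac{1}{16 + t}$ ($B{\left(t \right)} = \frac{1}{16 + t} - 10 = -10 + \frac{1}{16 + t}$)
$B{\left(-12 \right)} z = \frac{-159 - -120}{16 - 12} \left(-987\right) = \frac{-159 + 120}{4} \left(-987\right) = \frac{1}{4} \left(-39\right) \left(-987\right) = \left(- \frac{39}{4}\right) \left(-987\right) = \frac{38493}{4}$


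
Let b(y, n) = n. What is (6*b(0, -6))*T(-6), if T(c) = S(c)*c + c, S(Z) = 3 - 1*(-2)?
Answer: 1296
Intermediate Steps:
S(Z) = 5 (S(Z) = 3 + 2 = 5)
T(c) = 6*c (T(c) = 5*c + c = 6*c)
(6*b(0, -6))*T(-6) = (6*(-6))*(6*(-6)) = -36*(-36) = 1296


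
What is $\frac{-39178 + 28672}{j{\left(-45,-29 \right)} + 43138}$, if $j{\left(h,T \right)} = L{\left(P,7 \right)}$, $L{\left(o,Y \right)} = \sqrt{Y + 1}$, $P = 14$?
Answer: $- \frac{113301957}{465221759} + \frac{5253 \sqrt{2}}{465221759} \approx -0.24353$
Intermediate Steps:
$L{\left(o,Y \right)} = \sqrt{1 + Y}$
$j{\left(h,T \right)} = 2 \sqrt{2}$ ($j{\left(h,T \right)} = \sqrt{1 + 7} = \sqrt{8} = 2 \sqrt{2}$)
$\frac{-39178 + 28672}{j{\left(-45,-29 \right)} + 43138} = \frac{-39178 + 28672}{2 \sqrt{2} + 43138} = - \frac{10506}{43138 + 2 \sqrt{2}}$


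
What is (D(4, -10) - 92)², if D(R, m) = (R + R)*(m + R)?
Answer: 19600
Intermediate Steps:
D(R, m) = 2*R*(R + m) (D(R, m) = (2*R)*(R + m) = 2*R*(R + m))
(D(4, -10) - 92)² = (2*4*(4 - 10) - 92)² = (2*4*(-6) - 92)² = (-48 - 92)² = (-140)² = 19600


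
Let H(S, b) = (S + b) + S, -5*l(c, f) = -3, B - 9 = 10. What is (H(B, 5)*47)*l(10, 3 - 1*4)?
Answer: 6063/5 ≈ 1212.6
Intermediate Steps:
B = 19 (B = 9 + 10 = 19)
l(c, f) = ⅗ (l(c, f) = -⅕*(-3) = ⅗)
H(S, b) = b + 2*S
(H(B, 5)*47)*l(10, 3 - 1*4) = ((5 + 2*19)*47)*(⅗) = ((5 + 38)*47)*(⅗) = (43*47)*(⅗) = 2021*(⅗) = 6063/5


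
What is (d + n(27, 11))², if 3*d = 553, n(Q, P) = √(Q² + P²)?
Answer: 313459/9 + 5530*√34/3 ≈ 45577.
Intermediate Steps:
n(Q, P) = √(P² + Q²)
d = 553/3 (d = (⅓)*553 = 553/3 ≈ 184.33)
(d + n(27, 11))² = (553/3 + √(11² + 27²))² = (553/3 + √(121 + 729))² = (553/3 + √850)² = (553/3 + 5*√34)²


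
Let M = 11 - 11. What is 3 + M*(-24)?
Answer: 3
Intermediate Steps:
M = 0
3 + M*(-24) = 3 + 0*(-24) = 3 + 0 = 3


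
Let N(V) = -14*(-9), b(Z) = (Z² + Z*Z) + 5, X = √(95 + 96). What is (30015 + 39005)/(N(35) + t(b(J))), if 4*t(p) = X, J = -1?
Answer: 27828864/50765 - 55216*√191/50765 ≈ 533.16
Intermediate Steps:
X = √191 ≈ 13.820
b(Z) = 5 + 2*Z² (b(Z) = (Z² + Z²) + 5 = 2*Z² + 5 = 5 + 2*Z²)
N(V) = 126
t(p) = √191/4
(30015 + 39005)/(N(35) + t(b(J))) = (30015 + 39005)/(126 + √191/4) = 69020/(126 + √191/4)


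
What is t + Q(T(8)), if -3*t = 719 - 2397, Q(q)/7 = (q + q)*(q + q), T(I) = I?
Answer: 7054/3 ≈ 2351.3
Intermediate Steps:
Q(q) = 28*q² (Q(q) = 7*((q + q)*(q + q)) = 7*((2*q)*(2*q)) = 7*(4*q²) = 28*q²)
t = 1678/3 (t = -(719 - 2397)/3 = -⅓*(-1678) = 1678/3 ≈ 559.33)
t + Q(T(8)) = 1678/3 + 28*8² = 1678/3 + 28*64 = 1678/3 + 1792 = 7054/3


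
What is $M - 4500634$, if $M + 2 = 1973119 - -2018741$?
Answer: $-508776$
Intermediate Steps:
$M = 3991858$ ($M = -2 + \left(1973119 - -2018741\right) = -2 + \left(1973119 + 2018741\right) = -2 + 3991860 = 3991858$)
$M - 4500634 = 3991858 - 4500634 = -508776$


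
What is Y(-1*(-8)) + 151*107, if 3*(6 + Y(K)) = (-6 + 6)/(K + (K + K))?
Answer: 16151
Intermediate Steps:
Y(K) = -6 (Y(K) = -6 + ((-6 + 6)/(K + (K + K)))/3 = -6 + (0/(K + 2*K))/3 = -6 + (0/((3*K)))/3 = -6 + (0*(1/(3*K)))/3 = -6 + (1/3)*0 = -6 + 0 = -6)
Y(-1*(-8)) + 151*107 = -6 + 151*107 = -6 + 16157 = 16151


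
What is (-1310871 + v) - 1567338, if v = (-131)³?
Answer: -5126300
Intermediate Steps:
v = -2248091
(-1310871 + v) - 1567338 = (-1310871 - 2248091) - 1567338 = -3558962 - 1567338 = -5126300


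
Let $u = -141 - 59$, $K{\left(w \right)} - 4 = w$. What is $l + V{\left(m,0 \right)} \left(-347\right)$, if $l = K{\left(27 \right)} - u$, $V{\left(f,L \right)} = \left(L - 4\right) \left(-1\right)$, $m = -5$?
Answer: $-1157$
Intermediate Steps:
$K{\left(w \right)} = 4 + w$
$u = -200$
$V{\left(f,L \right)} = 4 - L$ ($V{\left(f,L \right)} = \left(-4 + L\right) \left(-1\right) = 4 - L$)
$l = 231$ ($l = \left(4 + 27\right) - -200 = 31 + 200 = 231$)
$l + V{\left(m,0 \right)} \left(-347\right) = 231 + \left(4 - 0\right) \left(-347\right) = 231 + \left(4 + 0\right) \left(-347\right) = 231 + 4 \left(-347\right) = 231 - 1388 = -1157$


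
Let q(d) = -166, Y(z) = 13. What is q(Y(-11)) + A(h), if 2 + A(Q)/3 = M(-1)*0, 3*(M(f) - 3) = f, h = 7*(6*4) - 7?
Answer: -172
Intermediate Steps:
h = 161 (h = 7*24 - 7 = 168 - 7 = 161)
M(f) = 3 + f/3
A(Q) = -6 (A(Q) = -6 + 3*((3 + (⅓)*(-1))*0) = -6 + 3*((3 - ⅓)*0) = -6 + 3*((8/3)*0) = -6 + 3*0 = -6 + 0 = -6)
q(Y(-11)) + A(h) = -166 - 6 = -172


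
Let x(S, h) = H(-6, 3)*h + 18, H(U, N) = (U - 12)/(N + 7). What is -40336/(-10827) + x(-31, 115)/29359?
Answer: 1182178321/317869893 ≈ 3.7191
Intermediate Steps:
H(U, N) = (-12 + U)/(7 + N)
x(S, h) = 18 - 9*h/5 (x(S, h) = ((-12 - 6)/(7 + 3))*h + 18 = (-18/10)*h + 18 = ((⅒)*(-18))*h + 18 = -9*h/5 + 18 = 18 - 9*h/5)
-40336/(-10827) + x(-31, 115)/29359 = -40336/(-10827) + (18 - 9/5*115)/29359 = -40336*(-1/10827) + (18 - 207)*(1/29359) = 40336/10827 - 189*1/29359 = 40336/10827 - 189/29359 = 1182178321/317869893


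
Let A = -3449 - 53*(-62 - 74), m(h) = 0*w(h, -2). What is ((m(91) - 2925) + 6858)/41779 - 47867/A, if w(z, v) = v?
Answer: -1985051246/157047261 ≈ -12.640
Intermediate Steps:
m(h) = 0 (m(h) = 0*(-2) = 0)
A = 3759 (A = -3449 - 53*(-136) = -3449 - 1*(-7208) = -3449 + 7208 = 3759)
((m(91) - 2925) + 6858)/41779 - 47867/A = ((0 - 2925) + 6858)/41779 - 47867/3759 = (-2925 + 6858)*(1/41779) - 47867*1/3759 = 3933*(1/41779) - 47867/3759 = 3933/41779 - 47867/3759 = -1985051246/157047261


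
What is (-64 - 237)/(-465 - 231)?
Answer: 301/696 ≈ 0.43247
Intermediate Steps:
(-64 - 237)/(-465 - 231) = -301/(-696) = -301*(-1/696) = 301/696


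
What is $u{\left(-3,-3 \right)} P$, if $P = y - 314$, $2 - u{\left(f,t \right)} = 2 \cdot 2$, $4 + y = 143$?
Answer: $350$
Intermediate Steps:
$y = 139$ ($y = -4 + 143 = 139$)
$u{\left(f,t \right)} = -2$ ($u{\left(f,t \right)} = 2 - 2 \cdot 2 = 2 - 4 = -2$)
$P = -175$ ($P = 139 - 314 = -175$)
$u{\left(-3,-3 \right)} P = \left(-2\right) \left(-175\right) = 350$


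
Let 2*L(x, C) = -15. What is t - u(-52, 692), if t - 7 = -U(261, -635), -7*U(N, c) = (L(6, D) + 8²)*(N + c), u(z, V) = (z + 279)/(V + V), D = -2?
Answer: -29179077/9688 ≈ -3011.9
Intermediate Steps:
L(x, C) = -15/2 (L(x, C) = (½)*(-15) = -15/2)
u(z, V) = (279 + z)/(2*V) (u(z, V) = (279 + z)/((2*V)) = (279 + z)*(1/(2*V)) = (279 + z)/(2*V))
U(N, c) = -113*N/14 - 113*c/14 (U(N, c) = -(-15/2 + 8²)*(N + c)/7 = -(-15/2 + 64)*(N + c)/7 = -113*(N + c)/14 = -(113*N/2 + 113*c/2)/7 = -113*N/14 - 113*c/14)
t = -21082/7 (t = 7 - (-113/14*261 - 113/14*(-635)) = 7 - (-29493/14 + 71755/14) = 7 - 1*21131/7 = 7 - 21131/7 = -21082/7 ≈ -3011.7)
t - u(-52, 692) = -21082/7 - (279 - 52)/(2*692) = -21082/7 - 227/(2*692) = -21082/7 - 1*227/1384 = -21082/7 - 227/1384 = -29179077/9688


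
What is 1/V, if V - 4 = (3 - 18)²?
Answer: 1/229 ≈ 0.0043668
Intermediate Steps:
V = 229 (V = 4 + (3 - 18)² = 4 + (-15)² = 4 + 225 = 229)
1/V = 1/229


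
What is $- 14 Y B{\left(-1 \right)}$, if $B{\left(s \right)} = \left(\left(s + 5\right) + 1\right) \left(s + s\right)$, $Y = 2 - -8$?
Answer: $1400$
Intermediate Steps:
$Y = 10$ ($Y = 2 + 8 = 10$)
$B{\left(s \right)} = 2 s \left(6 + s\right)$ ($B{\left(s \right)} = \left(\left(5 + s\right) + 1\right) 2 s = \left(6 + s\right) 2 s = 2 s \left(6 + s\right)$)
$- 14 Y B{\left(-1 \right)} = \left(-14\right) 10 \cdot 2 \left(-1\right) \left(6 - 1\right) = - 140 \cdot 2 \left(-1\right) 5 = \left(-140\right) \left(-10\right) = 1400$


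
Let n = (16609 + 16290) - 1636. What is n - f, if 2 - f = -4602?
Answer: 26659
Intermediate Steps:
f = 4604 (f = 2 - 1*(-4602) = 2 + 4602 = 4604)
n = 31263 (n = 32899 - 1636 = 31263)
n - f = 31263 - 1*4604 = 31263 - 4604 = 26659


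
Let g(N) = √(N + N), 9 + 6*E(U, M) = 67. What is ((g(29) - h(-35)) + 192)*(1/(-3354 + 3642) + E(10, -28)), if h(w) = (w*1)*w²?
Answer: 119941595/288 + 2785*√58/288 ≈ 4.1654e+5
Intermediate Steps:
E(U, M) = 29/3 (E(U, M) = -3/2 + (⅙)*67 = -3/2 + 67/6 = 29/3)
g(N) = √2*√N (g(N) = √(2*N) = √2*√N)
h(w) = w³ (h(w) = w*w² = w³)
((g(29) - h(-35)) + 192)*(1/(-3354 + 3642) + E(10, -28)) = ((√2*√29 - 1*(-35)³) + 192)*(1/(-3354 + 3642) + 29/3) = ((√58 - 1*(-42875)) + 192)*(1/288 + 29/3) = ((√58 + 42875) + 192)*(1/288 + 29/3) = ((42875 + √58) + 192)*(2785/288) = (43067 + √58)*(2785/288) = 119941595/288 + 2785*√58/288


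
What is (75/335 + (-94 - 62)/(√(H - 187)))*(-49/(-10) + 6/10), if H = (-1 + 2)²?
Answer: 165/134 + 143*I*√186/31 ≈ 1.2313 + 62.912*I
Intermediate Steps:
H = 1 (H = 1² = 1)
(75/335 + (-94 - 62)/(√(H - 187)))*(-49/(-10) + 6/10) = (75/335 + (-94 - 62)/(√(1 - 187)))*(-49/(-10) + 6/10) = (75*(1/335) - 156*(-I*√186/186))*(-49*(-⅒) + 6*(⅒)) = (15/67 - 156*(-I*√186/186))*(49/10 + ⅗) = (15/67 - (-26)*I*√186/31)*(11/2) = (15/67 + 26*I*√186/31)*(11/2) = 165/134 + 143*I*√186/31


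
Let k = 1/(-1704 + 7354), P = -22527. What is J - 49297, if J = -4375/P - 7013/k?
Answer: -893707967294/22527 ≈ -3.9673e+7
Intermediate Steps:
k = 1/5650 ≈ 0.00017699
J = -892597453775/22527 (J = -4375/(-22527) - 7013/1/5650 = -4375*(-1/22527) - 7013*5650 = 4375/22527 - 39623450 = -892597453775/22527 ≈ -3.9623e+7)
J - 49297 = -892597453775/22527 - 49297 = -893707967294/22527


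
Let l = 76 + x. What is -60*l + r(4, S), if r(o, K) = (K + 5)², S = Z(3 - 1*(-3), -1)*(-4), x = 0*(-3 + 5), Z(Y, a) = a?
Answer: -4479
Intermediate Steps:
x = 0 (x = 0*2 = 0)
S = 4 (S = -1*(-4) = 4)
r(o, K) = (5 + K)²
l = 76 (l = 76 + 0 = 76)
-60*l + r(4, S) = -60*76 + (5 + 4)² = -4560 + 9² = -4560 + 81 = -4479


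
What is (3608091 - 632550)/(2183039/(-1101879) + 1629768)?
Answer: 3278686141539/1795804951033 ≈ 1.8257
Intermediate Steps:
(3608091 - 632550)/(2183039/(-1101879) + 1629768) = 2975541/(2183039*(-1/1101879) + 1629768) = 2975541/(-2183039/1101879 + 1629768) = 2975541/(1795804951033/1101879) = 2975541*(1101879/1795804951033) = 3278686141539/1795804951033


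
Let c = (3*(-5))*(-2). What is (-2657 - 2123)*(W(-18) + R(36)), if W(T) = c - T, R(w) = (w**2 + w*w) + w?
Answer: -12791280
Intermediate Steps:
c = 30 (c = -15*(-2) = 30)
R(w) = w + 2*w**2 (R(w) = (w**2 + w**2) + w = 2*w**2 + w = w + 2*w**2)
W(T) = 30 - T
(-2657 - 2123)*(W(-18) + R(36)) = (-2657 - 2123)*((30 - 1*(-18)) + 36*(1 + 2*36)) = -4780*((30 + 18) + 36*(1 + 72)) = -4780*(48 + 36*73) = -4780*(48 + 2628) = -4780*2676 = -12791280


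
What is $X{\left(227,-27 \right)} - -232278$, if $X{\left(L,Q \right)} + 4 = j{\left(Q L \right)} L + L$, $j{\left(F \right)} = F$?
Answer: $-1158782$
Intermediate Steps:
$X{\left(L,Q \right)} = -4 + L + Q L^{2}$ ($X{\left(L,Q \right)} = -4 + \left(Q L L + L\right) = -4 + \left(L Q L + L\right) = -4 + \left(Q L^{2} + L\right) = -4 + \left(L + Q L^{2}\right) = -4 + L + Q L^{2}$)
$X{\left(227,-27 \right)} - -232278 = \left(-4 + 227 - 27 \cdot 227^{2}\right) - -232278 = \left(-4 + 227 - 1391283\right) + 232278 = -1391060 + 232278 = -1158782$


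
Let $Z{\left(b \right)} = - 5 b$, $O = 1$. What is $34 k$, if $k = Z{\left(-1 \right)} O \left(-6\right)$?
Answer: $-1020$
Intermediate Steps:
$k = -30$ ($k = \left(-5\right) \left(-1\right) 1 \left(-6\right) = 5 \cdot 1 \left(-6\right) = 5 \left(-6\right) = -30$)
$34 k = 34 \left(-30\right) = -1020$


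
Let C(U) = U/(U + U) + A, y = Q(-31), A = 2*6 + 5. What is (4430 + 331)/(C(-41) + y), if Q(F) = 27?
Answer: 9522/89 ≈ 106.99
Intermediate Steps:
A = 17 (A = 12 + 5 = 17)
y = 27
C(U) = 35/2 (C(U) = U/(U + U) + 17 = U/((2*U)) + 17 = (1/(2*U))*U + 17 = ½ + 17 = 35/2)
(4430 + 331)/(C(-41) + y) = (4430 + 331)/(35/2 + 27) = 4761/(89/2) = 4761*(2/89) = 9522/89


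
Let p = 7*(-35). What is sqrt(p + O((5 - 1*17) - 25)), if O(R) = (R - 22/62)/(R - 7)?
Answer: I*sqrt(113560502)/682 ≈ 15.625*I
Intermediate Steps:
p = -245
O(R) = (-11/31 + R)/(-7 + R) (O(R) = (R - 22*1/62)/(-7 + R) = (R - 11/31)/(-7 + R) = (-11/31 + R)/(-7 + R))
sqrt(p + O((5 - 1*17) - 25)) = sqrt(-245 + (-11/31 + ((5 - 1*17) - 25))/(-7 + ((5 - 1*17) - 25))) = sqrt(-245 + (-11/31 + ((5 - 17) - 25))/(-7 + ((5 - 17) - 25))) = sqrt(-245 + (-11/31 + (-12 - 25))/(-7 + (-12 - 25))) = sqrt(-245 + (-11/31 - 37)/(-7 - 37)) = sqrt(-245 - 1158/31/(-44)) = sqrt(-245 - 1/44*(-1158/31)) = sqrt(-245 + 579/682) = sqrt(-166511/682) = I*sqrt(113560502)/682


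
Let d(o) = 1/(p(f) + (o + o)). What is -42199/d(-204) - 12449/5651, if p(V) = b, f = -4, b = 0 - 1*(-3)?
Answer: 96578939896/5651 ≈ 1.7091e+7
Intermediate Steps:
b = 3 (b = 0 + 3 = 3)
p(V) = 3
d(o) = 1/(3 + 2*o) (d(o) = 1/(3 + (o + o)) = 1/(3 + 2*o))
-42199/d(-204) - 12449/5651 = -42199/(1/(3 + 2*(-204))) - 12449/5651 = -42199/(1/(3 - 408)) - 12449*1/5651 = -42199/(1/(-405)) - 12449/5651 = -42199/(-1/405) - 12449/5651 = -42199*(-405) - 12449/5651 = 17090595 - 12449/5651 = 96578939896/5651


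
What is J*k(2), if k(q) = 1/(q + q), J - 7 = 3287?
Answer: 1647/2 ≈ 823.50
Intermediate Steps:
J = 3294 (J = 7 + 3287 = 3294)
k(q) = 1/(2*q)
J*k(2) = 3294*((1/2)/2) = 3294*((1/2)*(1/2)) = 3294*(1/4) = 1647/2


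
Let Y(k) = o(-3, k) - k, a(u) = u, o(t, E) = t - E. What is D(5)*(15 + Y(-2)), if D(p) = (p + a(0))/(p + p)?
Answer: 8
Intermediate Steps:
Y(k) = -3 - 2*k (Y(k) = (-3 - k) - k = -3 - 2*k)
D(p) = ½ (D(p) = (p + 0)/(p + p) = p/((2*p)) = p*(1/(2*p)) = ½)
D(5)*(15 + Y(-2)) = (15 + (-3 - 2*(-2)))/2 = (15 + (-3 + 4))/2 = (15 + 1)/2 = (½)*16 = 8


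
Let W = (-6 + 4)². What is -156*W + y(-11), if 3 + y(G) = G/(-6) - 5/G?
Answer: -41231/66 ≈ -624.71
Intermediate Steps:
y(G) = -3 - 5/G - G/6 (y(G) = -3 + (G/(-6) - 5/G) = -3 + (G*(-⅙) - 5/G) = -3 + (-G/6 - 5/G) = -3 + (-5/G - G/6) = -3 - 5/G - G/6)
W = 4 (W = (-2)² = 4)
-156*W + y(-11) = -156*4 + (-3 - 5/(-11) - ⅙*(-11)) = -624 + (-3 - 5*(-1/11) + 11/6) = -624 + (-3 + 5/11 + 11/6) = -624 - 47/66 = -41231/66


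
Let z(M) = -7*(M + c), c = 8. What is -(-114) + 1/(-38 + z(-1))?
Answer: 9917/87 ≈ 113.99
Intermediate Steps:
z(M) = -56 - 7*M (z(M) = -7*(M + 8) = -7*(8 + M) = -56 - 7*M)
-(-114) + 1/(-38 + z(-1)) = -(-114) + 1/(-38 + (-56 - 7*(-1))) = -114*(-1) + 1/(-38 + (-56 + 7)) = 114 + 1/(-38 - 49) = 114 + 1/(-87) = 114 - 1/87 = 9917/87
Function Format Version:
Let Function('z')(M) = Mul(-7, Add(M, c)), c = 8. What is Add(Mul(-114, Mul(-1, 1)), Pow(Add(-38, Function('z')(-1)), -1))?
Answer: Rational(9917, 87) ≈ 113.99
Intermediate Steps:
Function('z')(M) = Add(-56, Mul(-7, M)) (Function('z')(M) = Mul(-7, Add(M, 8)) = Mul(-7, Add(8, M)) = Add(-56, Mul(-7, M)))
Add(Mul(-114, Mul(-1, 1)), Pow(Add(-38, Function('z')(-1)), -1)) = Add(Mul(-114, Mul(-1, 1)), Pow(Add(-38, Add(-56, Mul(-7, -1))), -1)) = Add(Mul(-114, -1), Pow(Add(-38, Add(-56, 7)), -1)) = Add(114, Pow(Add(-38, -49), -1)) = Add(114, Pow(-87, -1)) = Add(114, Rational(-1, 87)) = Rational(9917, 87)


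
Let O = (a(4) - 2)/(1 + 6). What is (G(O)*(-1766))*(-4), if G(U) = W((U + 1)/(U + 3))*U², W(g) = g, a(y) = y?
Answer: 254304/1127 ≈ 225.65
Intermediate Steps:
O = 2/7 (O = (4 - 2)/(1 + 6) = 2/7 ≈ 0.28571)
G(U) = U²*(1 + U)/(3 + U) (G(U) = ((U + 1)/(U + 3))*U² = ((1 + U)/(3 + U))*U² = U²*(1 + U)/(3 + U))
(G(O)*(-1766))*(-4) = (((2/7)²*(1 + 2/7)/(3 + 2/7))*(-1766))*(-4) = (((4/49)*(9/7)/(23/7))*(-1766))*(-4) = (((4/49)*(7/23)*(9/7))*(-1766))*(-4) = ((36/1127)*(-1766))*(-4) = -63576/1127*(-4) = 254304/1127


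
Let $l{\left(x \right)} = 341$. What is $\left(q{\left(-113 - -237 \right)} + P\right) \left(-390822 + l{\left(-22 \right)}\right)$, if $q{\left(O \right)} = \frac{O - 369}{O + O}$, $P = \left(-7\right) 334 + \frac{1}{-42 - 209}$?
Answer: $\frac{56853083559727}{62248} \approx 9.1333 \cdot 10^{8}$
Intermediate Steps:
$P = - \frac{586839}{251}$ ($P = -2338 + \frac{1}{-251} = -2338 - \frac{1}{251} = - \frac{586839}{251} \approx -2338.0$)
$q{\left(O \right)} = \frac{-369 + O}{2 O}$
$\left(q{\left(-113 - -237 \right)} + P\right) \left(-390822 + l{\left(-22 \right)}\right) = \left(\frac{-369 - -124}{2 \left(-113 - -237\right)} - \frac{586839}{251}\right) \left(-390822 + 341\right) = \left(\frac{-369 + \left(-113 + 237\right)}{2 \left(-113 + 237\right)} - \frac{586839}{251}\right) \left(-390481\right) = \left(\frac{-369 + 124}{2 \cdot 124} - \frac{586839}{251}\right) \left(-390481\right) = \left(\frac{1}{2} \cdot \frac{1}{124} \left(-245\right) - \frac{586839}{251}\right) \left(-390481\right) = \left(- \frac{245}{248} - \frac{586839}{251}\right) \left(-390481\right) = \left(- \frac{145597567}{62248}\right) \left(-390481\right) = \frac{56853083559727}{62248}$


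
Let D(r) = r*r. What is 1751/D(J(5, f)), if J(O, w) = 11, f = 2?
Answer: 1751/121 ≈ 14.471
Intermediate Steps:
D(r) = r**2
1751/D(J(5, f)) = 1751/(11**2) = 1751/121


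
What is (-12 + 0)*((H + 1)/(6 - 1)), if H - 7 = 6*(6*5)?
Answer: -2256/5 ≈ -451.20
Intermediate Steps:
H = 187 (H = 7 + 6*(6*5) = 7 + 6*30 = 7 + 180 = 187)
(-12 + 0)*((H + 1)/(6 - 1)) = (-12 + 0)*((187 + 1)/(6 - 1)) = -2256/5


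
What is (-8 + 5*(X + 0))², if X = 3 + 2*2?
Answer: 729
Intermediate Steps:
X = 7 (X = 3 + 4 = 7)
(-8 + 5*(X + 0))² = (-8 + 5*(7 + 0))² = (-8 + 5*7)² = (-8 + 35)² = 27² = 729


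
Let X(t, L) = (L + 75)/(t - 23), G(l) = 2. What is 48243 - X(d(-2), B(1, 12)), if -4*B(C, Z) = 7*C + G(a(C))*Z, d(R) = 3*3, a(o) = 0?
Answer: 2701877/56 ≈ 48248.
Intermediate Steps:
d(R) = 9
B(C, Z) = -7*C/4 - Z/2 (B(C, Z) = -(7*C + 2*Z)/4 = -(2*Z + 7*C)/4 = -7*C/4 - Z/2)
X(t, L) = (75 + L)/(-23 + t)
48243 - X(d(-2), B(1, 12)) = 48243 - (75 + (-7/4*1 - 1/2*12))/(-23 + 9) = 48243 - (75 + (-7/4 - 6))/(-14) = 48243 - (-1)*(75 - 31/4)/14 = 48243 - (-1)*269/(14*4) = 48243 - 1*(-269/56) = 48243 + 269/56 = 2701877/56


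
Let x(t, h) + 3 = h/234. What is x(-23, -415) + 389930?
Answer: 91242503/234 ≈ 3.8993e+5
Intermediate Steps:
x(t, h) = -3 + h/234
x(-23, -415) + 389930 = (-3 + (1/234)*(-415)) + 389930 = (-3 - 415/234) + 389930 = -1117/234 + 389930 = 91242503/234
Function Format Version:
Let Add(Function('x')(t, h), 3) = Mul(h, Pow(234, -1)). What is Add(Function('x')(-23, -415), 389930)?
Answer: Rational(91242503, 234) ≈ 3.8993e+5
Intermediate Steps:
Function('x')(t, h) = Add(-3, Mul(Rational(1, 234), h)) (Function('x')(t, h) = Add(-3, Mul(h, Pow(234, -1))) = Add(-3, Mul(h, Rational(1, 234))) = Add(-3, Mul(Rational(1, 234), h)))
Add(Function('x')(-23, -415), 389930) = Add(Add(-3, Mul(Rational(1, 234), -415)), 389930) = Add(Add(-3, Rational(-415, 234)), 389930) = Add(Rational(-1117, 234), 389930) = Rational(91242503, 234)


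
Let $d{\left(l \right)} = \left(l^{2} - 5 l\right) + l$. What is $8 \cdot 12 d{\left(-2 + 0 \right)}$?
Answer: $1152$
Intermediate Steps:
$d{\left(l \right)} = l^{2} - 4 l$
$8 \cdot 12 d{\left(-2 + 0 \right)} = 8 \cdot 12 \left(-2 + 0\right) \left(-4 + \left(-2 + 0\right)\right) = 96 \left(- 2 \left(-4 - 2\right)\right) = 96 \left(\left(-2\right) \left(-6\right)\right) = 96 \cdot 12 = 1152$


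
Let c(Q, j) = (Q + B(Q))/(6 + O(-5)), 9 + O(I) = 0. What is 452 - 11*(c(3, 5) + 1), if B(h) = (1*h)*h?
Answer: 485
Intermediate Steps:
B(h) = h**2 (B(h) = h*h = h**2)
O(I) = -9 (O(I) = -9 + 0 = -9)
c(Q, j) = -Q/3 - Q**2/3 (c(Q, j) = (Q + Q**2)/(6 - 9) = (Q + Q**2)/(-3) = (Q + Q**2)*(-1/3) = -Q/3 - Q**2/3)
452 - 11*(c(3, 5) + 1) = 452 - 11*((1/3)*3*(-1 - 1*3) + 1) = 452 - 11*((1/3)*3*(-1 - 3) + 1) = 452 - 11*((1/3)*3*(-4) + 1) = 452 - 11*(-4 + 1) = 452 - 11*(-3) = 452 + 33 = 485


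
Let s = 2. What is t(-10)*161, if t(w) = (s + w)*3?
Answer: -3864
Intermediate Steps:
t(w) = 6 + 3*w (t(w) = (2 + w)*3 = 6 + 3*w)
t(-10)*161 = (6 + 3*(-10))*161 = (6 - 30)*161 = -24*161 = -3864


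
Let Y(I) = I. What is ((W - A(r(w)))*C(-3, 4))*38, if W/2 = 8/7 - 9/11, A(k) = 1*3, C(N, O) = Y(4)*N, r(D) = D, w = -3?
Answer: 82536/77 ≈ 1071.9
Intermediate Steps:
C(N, O) = 4*N
A(k) = 3
W = 50/77 (W = 2*(8/7 - 9/11) = 2*(25/77) = 50/77 ≈ 0.64935)
((W - A(r(w)))*C(-3, 4))*38 = ((50/77 - 1*3)*(4*(-3)))*38 = ((50/77 - 3)*(-12))*38 = -181/77*(-12)*38 = (2172/77)*38 = 82536/77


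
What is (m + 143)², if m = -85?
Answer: 3364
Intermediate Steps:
(m + 143)² = (-85 + 143)² = 58² = 3364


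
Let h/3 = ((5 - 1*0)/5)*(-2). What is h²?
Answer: 36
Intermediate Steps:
h = -6 (h = 3*(((5 - 1*0)/5)*(-2)) = 3*(((5 + 0)/5)*(-2)) = 3*(((⅕)*5)*(-2)) = 3*(1*(-2)) = 3*(-2) = -6)
h² = (-6)² = 36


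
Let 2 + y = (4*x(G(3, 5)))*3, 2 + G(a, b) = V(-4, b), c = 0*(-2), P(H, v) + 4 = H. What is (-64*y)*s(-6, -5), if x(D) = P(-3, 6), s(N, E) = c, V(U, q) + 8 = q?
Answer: 0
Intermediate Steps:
P(H, v) = -4 + H
V(U, q) = -8 + q
c = 0
s(N, E) = 0
G(a, b) = -10 + b (G(a, b) = -2 + (-8 + b) = -10 + b)
x(D) = -7 (x(D) = -4 - 3 = -7)
y = -86 (y = -2 + (4*(-7))*3 = -2 - 28*3 = -2 - 84 = -86)
(-64*y)*s(-6, -5) = -64*(-86)*0 = 5504*0 = 0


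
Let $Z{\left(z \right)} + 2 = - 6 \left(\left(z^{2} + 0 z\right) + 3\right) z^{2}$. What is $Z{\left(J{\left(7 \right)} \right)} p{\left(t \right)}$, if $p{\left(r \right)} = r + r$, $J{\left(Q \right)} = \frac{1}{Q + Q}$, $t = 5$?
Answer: $- \frac{200915}{9604} \approx -20.92$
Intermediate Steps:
$J{\left(Q \right)} = \frac{1}{2 Q}$
$p{\left(r \right)} = 2 r$
$Z{\left(z \right)} = -2 + z^{2} \left(-18 - 6 z^{2}\right)$ ($Z{\left(z \right)} = -2 + - 6 \left(\left(z^{2} + 0 z\right) + 3\right) z^{2} = -2 + - 6 \left(\left(z^{2} + 0\right) + 3\right) z^{2} = -2 + - 6 \left(z^{2} + 3\right) z^{2} = -2 + - 6 \left(3 + z^{2}\right) z^{2} = -2 + \left(-18 - 6 z^{2}\right) z^{2} = -2 + z^{2} \left(-18 - 6 z^{2}\right)$)
$Z{\left(J{\left(7 \right)} \right)} p{\left(t \right)} = \left(-2 - 18 \left(\frac{1}{2 \cdot 7}\right)^{2} - 6 \left(\frac{1}{2 \cdot 7}\right)^{4}\right) 2 \cdot 5 = \left(-2 - 18 \left(\frac{1}{2} \cdot \frac{1}{7}\right)^{2} - 6 \left(\frac{1}{2} \cdot \frac{1}{7}\right)^{4}\right) 10 = \left(-2 - \frac{18}{196} - \frac{6}{38416}\right) 10 = \left(-2 - \frac{9}{98} - \frac{3}{19208}\right) 10 = \left(- \frac{40183}{19208}\right) 10 = - \frac{200915}{9604}$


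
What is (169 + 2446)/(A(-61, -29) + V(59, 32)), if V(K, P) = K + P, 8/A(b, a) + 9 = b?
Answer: 91525/3181 ≈ 28.772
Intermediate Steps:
A(b, a) = 8/(-9 + b)
(169 + 2446)/(A(-61, -29) + V(59, 32)) = (169 + 2446)/(8/(-9 - 61) + (59 + 32)) = 2615/(8/(-70) + 91) = 2615/(8*(-1/70) + 91) = 2615/(-4/35 + 91) = 2615/(3181/35) = 2615*(35/3181) = 91525/3181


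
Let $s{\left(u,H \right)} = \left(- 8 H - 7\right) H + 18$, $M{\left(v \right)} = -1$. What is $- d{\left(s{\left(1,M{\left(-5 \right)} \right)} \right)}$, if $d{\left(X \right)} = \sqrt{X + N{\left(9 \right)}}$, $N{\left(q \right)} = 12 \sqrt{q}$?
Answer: $- \sqrt{53} \approx -7.2801$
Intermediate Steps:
$s{\left(u,H \right)} = 18 + H \left(-7 - 8 H\right)$ ($s{\left(u,H \right)} = \left(-7 - 8 H\right) H + 18 = H \left(-7 - 8 H\right) + 18 = 18 + H \left(-7 - 8 H\right)$)
$d{\left(X \right)} = \sqrt{36 + X}$ ($d{\left(X \right)} = \sqrt{X + 12 \sqrt{9}} = \sqrt{X + 12 \cdot 3} = \sqrt{X + 36} = \sqrt{36 + X}$)
$- d{\left(s{\left(1,M{\left(-5 \right)} \right)} \right)} = - \sqrt{36 - \left(-25 + 8\right)} = - \sqrt{36 + \left(18 - 8 + 7\right)} = - \sqrt{36 + 17} = - \sqrt{53}$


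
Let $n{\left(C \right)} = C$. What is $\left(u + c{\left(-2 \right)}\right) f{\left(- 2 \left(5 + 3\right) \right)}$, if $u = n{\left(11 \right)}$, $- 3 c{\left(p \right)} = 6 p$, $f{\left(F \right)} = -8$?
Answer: $-120$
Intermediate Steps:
$c{\left(p \right)} = - 2 p$ ($c{\left(p \right)} = - \frac{6 p}{3} = - 2 p$)
$u = 11$
$\left(u + c{\left(-2 \right)}\right) f{\left(- 2 \left(5 + 3\right) \right)} = \left(11 - -4\right) \left(-8\right) = \left(11 + 4\right) \left(-8\right) = 15 \left(-8\right) = -120$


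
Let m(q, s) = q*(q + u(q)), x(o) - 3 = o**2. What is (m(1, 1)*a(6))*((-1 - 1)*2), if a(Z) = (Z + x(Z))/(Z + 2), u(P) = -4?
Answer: 135/2 ≈ 67.500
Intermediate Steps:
x(o) = 3 + o**2
a(Z) = (3 + Z + Z**2)/(2 + Z) (a(Z) = (Z + (3 + Z**2))/(Z + 2) = (3 + Z + Z**2)/(2 + Z))
m(q, s) = q*(-4 + q) (m(q, s) = q*(q - 4) = q*(-4 + q))
(m(1, 1)*a(6))*((-1 - 1)*2) = ((1*(-4 + 1))*((3 + 6 + 6**2)/(2 + 6)))*((-1 - 1)*2) = ((1*(-3))*((3 + 6 + 36)/8))*(-2*2) = -3*45/8*(-4) = -135/8*(-4) = 135/2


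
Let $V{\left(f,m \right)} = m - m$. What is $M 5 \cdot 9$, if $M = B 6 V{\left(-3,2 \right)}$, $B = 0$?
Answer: $0$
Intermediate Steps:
$V{\left(f,m \right)} = 0$
$M = 0$ ($M = 0 \cdot 6 \cdot 0 = 0 \cdot 0 = 0$)
$M 5 \cdot 9 = 0 \cdot 5 \cdot 9 = 0 \cdot 9 = 0$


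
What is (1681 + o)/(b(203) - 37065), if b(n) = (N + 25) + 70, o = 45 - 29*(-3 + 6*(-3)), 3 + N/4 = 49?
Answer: -2335/36786 ≈ -0.063475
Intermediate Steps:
N = 184 (N = -12 + 4*49 = -12 + 196 = 184)
o = 654 (o = 45 - 29*(-3 - 18) = 45 - 29*(-21) = 45 + 609 = 654)
b(n) = 279 (b(n) = (184 + 25) + 70 = 209 + 70 = 279)
(1681 + o)/(b(203) - 37065) = (1681 + 654)/(279 - 37065) = 2335/(-36786) = 2335*(-1/36786) = -2335/36786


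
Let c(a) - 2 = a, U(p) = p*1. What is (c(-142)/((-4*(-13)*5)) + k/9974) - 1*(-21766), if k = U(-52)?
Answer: 1411076299/64831 ≈ 21765.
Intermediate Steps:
U(p) = p
c(a) = 2 + a
k = -52
(c(-142)/((-4*(-13)*5)) + k/9974) - 1*(-21766) = ((2 - 142)/((-4*(-13)*5)) - 52/9974) - 1*(-21766) = (-140/(52*5) - 52*1/9974) + 21766 = (-140/260 - 26/4987) + 21766 = (-140*1/260 - 26/4987) + 21766 = (-7/13 - 26/4987) + 21766 = -35247/64831 + 21766 = 1411076299/64831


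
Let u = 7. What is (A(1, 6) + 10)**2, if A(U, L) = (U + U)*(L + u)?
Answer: 1296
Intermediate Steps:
A(U, L) = 2*U*(7 + L) (A(U, L) = (U + U)*(L + 7) = (2*U)*(7 + L) = 2*U*(7 + L))
(A(1, 6) + 10)**2 = (2*1*(7 + 6) + 10)**2 = (2*1*13 + 10)**2 = (26 + 10)**2 = 36**2 = 1296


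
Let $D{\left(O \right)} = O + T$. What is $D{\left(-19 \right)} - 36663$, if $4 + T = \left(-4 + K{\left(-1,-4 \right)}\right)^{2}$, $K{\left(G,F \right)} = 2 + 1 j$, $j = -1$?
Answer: $-36677$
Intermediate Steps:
$K{\left(G,F \right)} = 1$ ($K{\left(G,F \right)} = 2 + 1 \left(-1\right) = 2 - 1 = 1$)
$T = 5$ ($T = -4 + \left(-4 + 1\right)^{2} = -4 + \left(-3\right)^{2} = -4 + 9 = 5$)
$D{\left(O \right)} = 5 + O$ ($D{\left(O \right)} = O + 5 = 5 + O$)
$D{\left(-19 \right)} - 36663 = \left(5 - 19\right) - 36663 = -14 - 36663 = -36677$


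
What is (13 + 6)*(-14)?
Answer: -266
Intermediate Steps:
(13 + 6)*(-14) = 19*(-14) = -266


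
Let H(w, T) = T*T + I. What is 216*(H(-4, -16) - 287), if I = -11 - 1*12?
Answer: -11664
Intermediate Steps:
I = -23 (I = -11 - 12 = -23)
H(w, T) = -23 + T**2 (H(w, T) = T*T - 23 = T**2 - 23 = -23 + T**2)
216*(H(-4, -16) - 287) = 216*((-23 + (-16)**2) - 287) = 216*((-23 + 256) - 287) = 216*(233 - 287) = 216*(-54) = -11664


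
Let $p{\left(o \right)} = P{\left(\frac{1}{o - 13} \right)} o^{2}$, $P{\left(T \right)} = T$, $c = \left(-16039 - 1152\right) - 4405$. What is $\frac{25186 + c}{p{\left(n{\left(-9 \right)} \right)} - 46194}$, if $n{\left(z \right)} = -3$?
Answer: $- \frac{57440}{739113} \approx -0.077715$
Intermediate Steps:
$c = -21596$ ($c = -17191 - 4405 = -21596$)
$p{\left(o \right)} = \frac{o^{2}}{-13 + o}$ ($p{\left(o \right)} = \frac{o^{2}}{o - 13} = \frac{o^{2}}{-13 + o}$)
$\frac{25186 + c}{p{\left(n{\left(-9 \right)} \right)} - 46194} = \frac{25186 - 21596}{\frac{\left(-3\right)^{2}}{-13 - 3} - 46194} = \frac{3590}{\frac{9}{-16} - 46194} = \frac{3590}{9 \left(- \frac{1}{16}\right) - 46194} = \frac{3590}{- \frac{9}{16} - 46194} = \frac{3590}{- \frac{739113}{16}} = 3590 \left(- \frac{16}{739113}\right) = - \frac{57440}{739113}$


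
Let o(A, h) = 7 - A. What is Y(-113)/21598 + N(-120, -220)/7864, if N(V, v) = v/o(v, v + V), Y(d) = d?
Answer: -12904439/2409699659 ≈ -0.0053552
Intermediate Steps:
N(V, v) = v/(7 - v)
Y(-113)/21598 + N(-120, -220)/7864 = -113/21598 - 1*(-220)/(-7 - 220)/7864 = -113*1/21598 - 1*(-220)/(-227)*(1/7864) = -113/21598 - 1*(-220)*(-1/227)*(1/7864) = -113/21598 - 220/227*1/7864 = -113/21598 - 55/446282 = -12904439/2409699659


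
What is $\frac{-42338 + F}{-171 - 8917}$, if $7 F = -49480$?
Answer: $\frac{172923}{31808} \approx 5.4365$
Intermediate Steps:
$F = - \frac{49480}{7}$ ($F = \frac{1}{7} \left(-49480\right) = - \frac{49480}{7} \approx -7068.6$)
$\frac{-42338 + F}{-171 - 8917} = \frac{-42338 - \frac{49480}{7}}{-171 - 8917} = - \frac{345846}{7 \left(-9088\right)} = \left(- \frac{345846}{7}\right) \left(- \frac{1}{9088}\right) = \frac{172923}{31808}$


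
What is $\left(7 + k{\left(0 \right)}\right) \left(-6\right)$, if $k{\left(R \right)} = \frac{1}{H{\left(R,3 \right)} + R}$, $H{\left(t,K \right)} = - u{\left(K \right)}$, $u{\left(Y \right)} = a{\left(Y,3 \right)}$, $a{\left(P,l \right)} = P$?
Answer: $-40$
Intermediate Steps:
$u{\left(Y \right)} = Y$
$H{\left(t,K \right)} = - K$
$k{\left(R \right)} = \frac{1}{-3 + R}$ ($k{\left(R \right)} = \frac{1}{\left(-1\right) 3 + R} = \frac{1}{-3 + R}$)
$\left(7 + k{\left(0 \right)}\right) \left(-6\right) = \left(7 + \frac{1}{-3 + 0}\right) \left(-6\right) = \left(7 + \frac{1}{-3}\right) \left(-6\right) = \left(7 - \frac{1}{3}\right) \left(-6\right) = \frac{20}{3} \left(-6\right) = -40$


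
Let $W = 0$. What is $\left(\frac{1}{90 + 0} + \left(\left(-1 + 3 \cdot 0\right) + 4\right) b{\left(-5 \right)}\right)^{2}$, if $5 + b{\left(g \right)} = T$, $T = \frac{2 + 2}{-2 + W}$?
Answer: $\frac{3568321}{8100} \approx 440.53$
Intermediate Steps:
$T = -2$ ($T = \frac{2 + 2}{-2 + 0} = \frac{4}{-2} = 4 \left(- \frac{1}{2}\right) = -2$)
$b{\left(g \right)} = -7$ ($b{\left(g \right)} = -5 - 2 = -7$)
$\left(\frac{1}{90 + 0} + \left(\left(-1 + 3 \cdot 0\right) + 4\right) b{\left(-5 \right)}\right)^{2} = \left(\frac{1}{90 + 0} + \left(\left(-1 + 3 \cdot 0\right) + 4\right) \left(-7\right)\right)^{2} = \left(\frac{1}{90} + \left(\left(-1 + 0\right) + 4\right) \left(-7\right)\right)^{2} = \left(\frac{1}{90} + \left(-1 + 4\right) \left(-7\right)\right)^{2} = \left(\frac{1}{90} + 3 \left(-7\right)\right)^{2} = \left(\frac{1}{90} - 21\right)^{2} = \left(- \frac{1889}{90}\right)^{2} = \frac{3568321}{8100}$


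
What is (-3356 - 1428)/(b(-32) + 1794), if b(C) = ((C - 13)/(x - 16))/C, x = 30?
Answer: -2143232/803757 ≈ -2.6665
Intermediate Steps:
b(C) = (-13/14 + C/14)/C (b(C) = ((C - 13)/(30 - 16))/C = ((-13 + C)/14)/C = ((-13 + C)*(1/14))/C = (-13/14 + C/14)/C)
(-3356 - 1428)/(b(-32) + 1794) = (-3356 - 1428)/((1/14)*(-13 - 32)/(-32) + 1794) = -4784/((1/14)*(-1/32)*(-45) + 1794) = -4784/(45/448 + 1794) = -4784/803757/448 = -4784*448/803757 = -2143232/803757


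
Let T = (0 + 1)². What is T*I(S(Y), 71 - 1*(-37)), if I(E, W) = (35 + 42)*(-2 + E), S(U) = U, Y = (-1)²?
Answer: -77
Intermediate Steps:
Y = 1
T = 1 (T = 1² = 1)
I(E, W) = -154 + 77*E (I(E, W) = 77*(-2 + E) = -154 + 77*E)
T*I(S(Y), 71 - 1*(-37)) = 1*(-154 + 77*1) = 1*(-154 + 77) = 1*(-77) = -77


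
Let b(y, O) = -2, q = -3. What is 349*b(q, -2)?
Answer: -698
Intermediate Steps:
349*b(q, -2) = 349*(-2) = -698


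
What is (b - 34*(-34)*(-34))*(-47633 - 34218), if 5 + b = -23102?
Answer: 5108402761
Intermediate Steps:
b = -23107 (b = -5 - 23102 = -23107)
(b - 34*(-34)*(-34))*(-47633 - 34218) = (-23107 - 34*(-34)*(-34))*(-47633 - 34218) = (-23107 + 1156*(-34))*(-81851) = (-23107 - 39304)*(-81851) = -62411*(-81851) = 5108402761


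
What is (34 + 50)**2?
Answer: 7056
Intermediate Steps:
(34 + 50)**2 = 84**2 = 7056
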